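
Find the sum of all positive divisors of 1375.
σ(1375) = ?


Divisors of 1375: 1, 5, 11, 25, 55, 125, 275, 1375
Sum = 1 + 5 + 11 + 25 + 55 + 125 + 275 + 1375 = 1872

σ(1375) = 1872


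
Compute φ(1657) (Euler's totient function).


1657 = 1657
Prime factors: 1657
φ(1657) = 1657 × (1-1/1657)
= 1657 × 1656/1657 = 1656

φ(1657) = 1656


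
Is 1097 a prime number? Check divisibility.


Check divisors up to sqrt(1097) = 33.1210
No divisors found.
1097 is prime.

Yes, 1097 is prime


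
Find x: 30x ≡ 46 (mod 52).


GCD(30, 52) = 2 divides 46
Divide: 15x ≡ 23 (mod 26)
x ≡ 5 (mod 26)


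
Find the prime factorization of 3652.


3652 / 2 = 1826
1826 / 2 = 913
913 / 11 = 83
83 / 83 = 1
3652 = 2^2 × 11 × 83


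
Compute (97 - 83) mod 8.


97 - 83 = 14
14 mod 8 = 6


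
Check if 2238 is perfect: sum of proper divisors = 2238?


Proper divisors of 2238: 1, 2, 3, 6, 373, 746, 1119
Sum = 1 + 2 + 3 + 6 + 373 + 746 + 1119 = 2250

No, 2238 is not perfect (2250 ≠ 2238)


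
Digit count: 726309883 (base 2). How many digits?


726309883 in base 2 = 101011010010101001101111111011
Number of digits = 30

30 digits (base 2)


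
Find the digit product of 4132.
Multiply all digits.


4 × 1 × 3 × 2 = 24


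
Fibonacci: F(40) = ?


Sequence: 1, 1, 2, 3, 5, 8, 13, 21, 34, 55, 89, 144, 233, 377, 610, 987, 1597, 2584, 4181, 6765, 10946, 17711, 28657, 46368, 75025, 121393, 196418, 317811, 514229, 832040, 1346269, 2178309, 3524578, 5702887, 9227465, 14930352, 24157817, 39088169, 63245986, 102334155
F(40) = 102334155


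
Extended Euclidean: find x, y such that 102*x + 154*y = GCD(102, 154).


Tabular extended Euclidean (each row: r = 102*s + 154*t):
r=102, s=1, t=0
r=154, s=0, t=1
q=0: r=102, s=1, t=0   [102*(1) + 154*(0) = 102]
q=1: r=52, s=-1, t=1   [102*(-1) + 154*(1) = 52]
q=1: r=50, s=2, t=-1   [102*(2) + 154*(-1) = 50]
q=1: r=2, s=-3, t=2   [102*(-3) + 154*(2) = 2]
q=25: r=0, s=77, t=-51   [102*(77) + 154*(-51) = 0]
GCD = 2; from the row with r=2: x=-3, y=2
Check: 102*(-3) + 154*(2) = -306 + 308 = 2

GCD = 2, x = -3, y = 2


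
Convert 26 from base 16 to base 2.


26 (base 16) = 38 (decimal)
38 (decimal) = 100110 (base 2)


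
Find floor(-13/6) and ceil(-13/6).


-13/6 = -2.1667
floor = -3
ceil = -2

floor = -3, ceil = -2


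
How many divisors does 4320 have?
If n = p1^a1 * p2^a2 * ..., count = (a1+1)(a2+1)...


4320 = 2^5 × 3^3 × 5^1
d(4320) = (5+1) × (3+1) × (1+1) = 48

48 divisors


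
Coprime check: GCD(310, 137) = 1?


Euclidean algorithm:
310 = 2 * 137 + 36
137 = 3 * 36 + 29
36 = 1 * 29 + 7
29 = 4 * 7 + 1
7 = 7 * 1 + 0
GCD(310, 137) = 1

Yes, coprime (GCD = 1)


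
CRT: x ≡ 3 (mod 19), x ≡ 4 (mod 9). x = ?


M = 19*9 = 171
M1 = M/19 = 9, M2 = M/9 = 19
M1^(-1) mod 19 = 17, M2^(-1) mod 9 = 1
x = 3*9*17 + 4*19*1 = 535
535 mod 171 = 22
Check: 22 mod 19 = 3 ✓, 22 mod 9 = 4 ✓

x ≡ 22 (mod 171)


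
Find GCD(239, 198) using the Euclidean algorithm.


239 = 1 * 198 + 41
198 = 4 * 41 + 34
41 = 1 * 34 + 7
34 = 4 * 7 + 6
7 = 1 * 6 + 1
6 = 6 * 1 + 0
GCD = 1


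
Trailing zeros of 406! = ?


floor(406/5) = 81
floor(406/25) = 16
floor(406/125) = 3
Total = 100

100 trailing zeros


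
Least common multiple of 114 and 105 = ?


GCD(114, 105) = 3
LCM = 114*105/3 = 11970/3 = 3990

LCM = 3990


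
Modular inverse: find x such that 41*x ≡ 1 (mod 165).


Use the extended Euclidean algorithm on (165, 41); each row r = 165*s + 41*t:
r=165, s=1, t=0
r=41, s=0, t=1
q=4: r=1, s=1, t=-4   [165*(1) + 41*(-4) = 1]
q=41: r=0, s=-41, t=165   [165*(-41) + 41*(165) = 0]
GCD = 1 with t = -4, so 41*(-4) ≡ 1 (mod 165)
Inverse = -4 mod 165 = 161
Check: 41 * 161 = 6601 ≡ 1 (mod 165)

41^(-1) ≡ 161 (mod 165)


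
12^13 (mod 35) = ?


12^1 mod 35 = 12
12^2 mod 35 = 4
12^3 mod 35 = 13
12^4 mod 35 = 16
12^5 mod 35 = 17
12^6 mod 35 = 29
12^7 mod 35 = 33
12^8 mod 35 = 11
12^9 mod 35 = 27
12^10 mod 35 = 9
12^11 mod 35 = 3
12^12 mod 35 = 1
12^13 mod 35 = 12


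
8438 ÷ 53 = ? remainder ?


8438 = 53 * 159 + 11
Check: 8427 + 11 = 8438

q = 159, r = 11


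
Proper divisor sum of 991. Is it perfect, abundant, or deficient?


Proper divisors: 1
Sum = 1 = 1
1 < 991 → deficient

s(991) = 1 (deficient)


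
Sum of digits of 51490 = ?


5 + 1 + 4 + 9 + 0 = 19


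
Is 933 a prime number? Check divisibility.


933 / 3 = 311 (exact division)
933 is NOT prime.

No, 933 is not prime


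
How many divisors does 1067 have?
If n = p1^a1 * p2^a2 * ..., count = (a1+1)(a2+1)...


1067 = 11^1 × 97^1
d(1067) = (1+1) × (1+1) = 4

4 divisors


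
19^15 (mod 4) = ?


19^1 mod 4 = 3
19^2 mod 4 = 1
19^3 mod 4 = 3
19^4 mod 4 = 1
19^5 mod 4 = 3
19^6 mod 4 = 1
19^7 mod 4 = 3
19^8 mod 4 = 1
19^9 mod 4 = 3
19^10 mod 4 = 1
19^11 mod 4 = 3
19^12 mod 4 = 1
19^13 mod 4 = 3
19^14 mod 4 = 1
19^15 mod 4 = 3


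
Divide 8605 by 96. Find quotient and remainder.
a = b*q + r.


8605 = 96 * 89 + 61
Check: 8544 + 61 = 8605

q = 89, r = 61


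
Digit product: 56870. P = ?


5 × 6 × 8 × 7 × 0 = 0


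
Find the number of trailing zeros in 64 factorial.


floor(64/5) = 12
floor(64/25) = 2
Total = 14

14 trailing zeros


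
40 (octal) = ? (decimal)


40 (base 8) = 32 (decimal)
32 (decimal) = 32 (base 10)


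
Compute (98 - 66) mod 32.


98 - 66 = 32
32 mod 32 = 0


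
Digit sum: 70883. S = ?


7 + 0 + 8 + 8 + 3 = 26


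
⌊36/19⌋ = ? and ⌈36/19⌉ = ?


36/19 = 1.8947
floor = 1
ceil = 2

floor = 1, ceil = 2


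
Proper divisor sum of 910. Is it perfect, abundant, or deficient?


Proper divisors: 1, 2, 5, 7, 10, 13, 14, 26, 35, 65, 70, 91, 130, 182, 455
Sum = 1 + 2 + 5 + 7 + 10 + 13 + 14 + 26 + 35 + 65 + 70 + 91 + 130 + 182 + 455 = 1106
1106 > 910 → abundant

s(910) = 1106 (abundant)


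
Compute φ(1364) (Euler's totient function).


1364 = 2^2 × 11 × 31
Prime factors: 2, 11, 31
φ(1364) = 1364 × (1-1/2) × (1-1/11) × (1-1/31)
= 1364 × 1/2 × 10/11 × 30/31 = 600

φ(1364) = 600


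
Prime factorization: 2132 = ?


2132 / 2 = 1066
1066 / 2 = 533
533 / 13 = 41
41 / 41 = 1
2132 = 2^2 × 13 × 41


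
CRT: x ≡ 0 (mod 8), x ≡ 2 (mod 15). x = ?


M = 8*15 = 120
M1 = M/8 = 15, M2 = M/15 = 8
M1^(-1) mod 8 = 7, M2^(-1) mod 15 = 2
x = 0*15*7 + 2*8*2 = 32
32 mod 120 = 32
Check: 32 mod 8 = 0 ✓, 32 mod 15 = 2 ✓

x ≡ 32 (mod 120)


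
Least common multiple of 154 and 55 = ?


GCD(154, 55) = 11
LCM = 154*55/11 = 8470/11 = 770

LCM = 770


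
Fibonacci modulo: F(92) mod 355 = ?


F(k) mod 355 for k=1..92:
1, 1, 2, 3, 5, 8, 13, 21, 34, 55, 89, 144, 233, 22, 255, 277, 177, 99, 276, 20, 296, 316, 257, 218, 120, 338, 103, 86, 189, 275, 109, 29, 138, 167, 305, 117, 67, 184, 251, 80, 331, 56, 32, 88, 120, 208, 328, 181, 154, 335, 134, 114, 248, 7, 255, 262, 162, 69, 231, 300, 176, 121, 297, 63, 5, 68, 73, 141, 214, 0, 214, 214, 73, 287, 5, 292, 297, 234, 176, 55, 231, 286, 162, 93, 255, 348, 248, 241, 134, 20, 154, 174
F(92) mod 355 = 174


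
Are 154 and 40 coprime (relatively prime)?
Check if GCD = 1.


Euclidean algorithm:
154 = 3 * 40 + 34
40 = 1 * 34 + 6
34 = 5 * 6 + 4
6 = 1 * 4 + 2
4 = 2 * 2 + 0
GCD(154, 40) = 2

No, not coprime (GCD = 2)


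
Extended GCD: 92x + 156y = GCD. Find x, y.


Tabular extended Euclidean (each row: r = 92*s + 156*t):
r=92, s=1, t=0
r=156, s=0, t=1
q=0: r=92, s=1, t=0   [92*(1) + 156*(0) = 92]
q=1: r=64, s=-1, t=1   [92*(-1) + 156*(1) = 64]
q=1: r=28, s=2, t=-1   [92*(2) + 156*(-1) = 28]
q=2: r=8, s=-5, t=3   [92*(-5) + 156*(3) = 8]
q=3: r=4, s=17, t=-10   [92*(17) + 156*(-10) = 4]
q=2: r=0, s=-39, t=23   [92*(-39) + 156*(23) = 0]
GCD = 4; from the row with r=4: x=17, y=-10
Check: 92*(17) + 156*(-10) = 1564 - 1560 = 4

GCD = 4, x = 17, y = -10


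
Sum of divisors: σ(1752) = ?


Divisors of 1752: 1, 2, 3, 4, 6, 8, 12, 24, 73, 146, 219, 292, 438, 584, 876, 1752
Sum = 1 + 2 + 3 + 4 + 6 + 8 + 12 + 24 + 73 + 146 + 219 + 292 + 438 + 584 + 876 + 1752 = 4440

σ(1752) = 4440


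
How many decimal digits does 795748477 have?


795748477 has 9 digits in base 10
floor(log10(795748477)) + 1 = floor(8.9008) + 1 = 9

9 digits (base 10)


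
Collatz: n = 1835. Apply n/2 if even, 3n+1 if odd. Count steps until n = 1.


1835 → 5506 → 2753 → 8260 → 4130 → 2065 → 6196 → 3098 → 1549 → 4648 → 2324 → 1162 → 581 → 1744 → 872 → 436 → 218 → 109 → 328 → 164 → 82 → 41 → 124 → 62 → 31 → 94 → 47 → 142 → 71 → 214 → 107 → 322 → 161 → 484 → 242 → 121 → 364 → 182 → 91 → 274 → 137 → 412 → 206 → 103 → 310 → 155 → 466 → 233 → 700 → 350 → 175 → 526 → 263 → 790 → 395 → 1186 → 593 → 1780 → 890 → 445 → 1336 → 668 → 334 → 167 → 502 → 251 → 754 → 377 → 1132 → 566 → 283 → 850 → 425 → 1276 → 638 → 319 → 958 → 479 → 1438 → 719 → 2158 → 1079 → 3238 → 1619 → 4858 → 2429 → 7288 → 3644 → 1822 → 911 → 2734 → 1367 → 4102 → 2051 → 6154 → 3077 → 9232 → 4616 → 2308 → 1154 → 577 → 1732 → 866 → 433 → 1300 → 650 → 325 → 976 → 488 → 244 → 122 → 61 → 184 → 92 → 46 → 23 → 70 → 35 → 106 → 53 → 160 → 80 → 40 → 20 → 10 → 5 → 16 → 8 → 4 → 2 → 1
Total steps = 130

130 steps


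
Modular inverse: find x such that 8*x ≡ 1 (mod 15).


Use the extended Euclidean algorithm on (15, 8); each row r = 15*s + 8*t:
r=15, s=1, t=0
r=8, s=0, t=1
q=1: r=7, s=1, t=-1   [15*(1) + 8*(-1) = 7]
q=1: r=1, s=-1, t=2   [15*(-1) + 8*(2) = 1]
q=7: r=0, s=8, t=-15   [15*(8) + 8*(-15) = 0]
GCD = 1 with t = 2, so 8*(2) ≡ 1 (mod 15)
Inverse = 2 mod 15 = 2
Check: 8 * 2 = 16 ≡ 1 (mod 15)

8^(-1) ≡ 2 (mod 15)


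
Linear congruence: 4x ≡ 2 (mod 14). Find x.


GCD(4, 14) = 2 divides 2
Divide: 2x ≡ 1 (mod 7)
x ≡ 4 (mod 7)


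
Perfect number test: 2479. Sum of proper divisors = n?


Proper divisors of 2479: 1, 37, 67
Sum = 1 + 37 + 67 = 105

No, 2479 is not perfect (105 ≠ 2479)


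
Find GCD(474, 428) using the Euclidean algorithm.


474 = 1 * 428 + 46
428 = 9 * 46 + 14
46 = 3 * 14 + 4
14 = 3 * 4 + 2
4 = 2 * 2 + 0
GCD = 2


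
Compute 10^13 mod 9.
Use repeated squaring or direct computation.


10^1 mod 9 = 1
10^2 mod 9 = 1
10^3 mod 9 = 1
10^4 mod 9 = 1
10^5 mod 9 = 1
10^6 mod 9 = 1
10^7 mod 9 = 1
10^8 mod 9 = 1
10^9 mod 9 = 1
10^10 mod 9 = 1
10^11 mod 9 = 1
10^12 mod 9 = 1
10^13 mod 9 = 1


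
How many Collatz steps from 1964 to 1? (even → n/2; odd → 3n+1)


1964 → 982 → 491 → 1474 → 737 → 2212 → 1106 → 553 → 1660 → 830 → 415 → 1246 → 623 → 1870 → 935 → 2806 → 1403 → 4210 → 2105 → 6316 → 3158 → 1579 → 4738 → 2369 → 7108 → 3554 → 1777 → 5332 → 2666 → 1333 → 4000 → 2000 → 1000 → 500 → 250 → 125 → 376 → 188 → 94 → 47 → 142 → 71 → 214 → 107 → 322 → 161 → 484 → 242 → 121 → 364 → 182 → 91 → 274 → 137 → 412 → 206 → 103 → 310 → 155 → 466 → 233 → 700 → 350 → 175 → 526 → 263 → 790 → 395 → 1186 → 593 → 1780 → 890 → 445 → 1336 → 668 → 334 → 167 → 502 → 251 → 754 → 377 → 1132 → 566 → 283 → 850 → 425 → 1276 → 638 → 319 → 958 → 479 → 1438 → 719 → 2158 → 1079 → 3238 → 1619 → 4858 → 2429 → 7288 → 3644 → 1822 → 911 → 2734 → 1367 → 4102 → 2051 → 6154 → 3077 → 9232 → 4616 → 2308 → 1154 → 577 → 1732 → 866 → 433 → 1300 → 650 → 325 → 976 → 488 → 244 → 122 → 61 → 184 → 92 → 46 → 23 → 70 → 35 → 106 → 53 → 160 → 80 → 40 → 20 → 10 → 5 → 16 → 8 → 4 → 2 → 1
Total steps = 143

143 steps


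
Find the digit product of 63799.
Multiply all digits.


6 × 3 × 7 × 9 × 9 = 10206


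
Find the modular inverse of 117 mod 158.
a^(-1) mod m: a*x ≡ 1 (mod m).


Use the extended Euclidean algorithm on (158, 117); each row r = 158*s + 117*t:
r=158, s=1, t=0
r=117, s=0, t=1
q=1: r=41, s=1, t=-1   [158*(1) + 117*(-1) = 41]
q=2: r=35, s=-2, t=3   [158*(-2) + 117*(3) = 35]
q=1: r=6, s=3, t=-4   [158*(3) + 117*(-4) = 6]
q=5: r=5, s=-17, t=23   [158*(-17) + 117*(23) = 5]
q=1: r=1, s=20, t=-27   [158*(20) + 117*(-27) = 1]
q=5: r=0, s=-117, t=158   [158*(-117) + 117*(158) = 0]
GCD = 1 with t = -27, so 117*(-27) ≡ 1 (mod 158)
Inverse = -27 mod 158 = 131
Check: 117 * 131 = 15327 ≡ 1 (mod 158)

117^(-1) ≡ 131 (mod 158)


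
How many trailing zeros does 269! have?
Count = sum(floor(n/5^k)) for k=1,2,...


floor(269/5) = 53
floor(269/25) = 10
floor(269/125) = 2
Total = 65

65 trailing zeros


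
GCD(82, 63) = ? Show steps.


82 = 1 * 63 + 19
63 = 3 * 19 + 6
19 = 3 * 6 + 1
6 = 6 * 1 + 0
GCD = 1


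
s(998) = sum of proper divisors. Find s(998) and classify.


Proper divisors: 1, 2, 499
Sum = 1 + 2 + 499 = 502
502 < 998 → deficient

s(998) = 502 (deficient)


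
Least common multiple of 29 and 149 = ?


GCD(29, 149) = 1
LCM = 29*149/1 = 4321/1 = 4321

LCM = 4321


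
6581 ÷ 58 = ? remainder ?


6581 = 58 * 113 + 27
Check: 6554 + 27 = 6581

q = 113, r = 27


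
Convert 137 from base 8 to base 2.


137 (base 8) = 95 (decimal)
95 (decimal) = 1011111 (base 2)


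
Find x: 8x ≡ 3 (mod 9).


GCD(8, 9) = 1, unique solution
a^(-1) mod 9 = 8
x = 8 * 3 mod 9 = 6

x ≡ 6 (mod 9)


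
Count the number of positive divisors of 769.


769 = 769^1
d(769) = (1+1) = 2

2 divisors


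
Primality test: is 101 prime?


Check divisors up to sqrt(101) = 10.0499
No divisors found.
101 is prime.

Yes, 101 is prime


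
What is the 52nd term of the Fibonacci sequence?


Sequence: 1, 1, 2, 3, 5, 8, 13, 21, 34, 55, 89, 144, 233, 377, 610, 987, 1597, 2584, 4181, 6765, 10946, 17711, 28657, 46368, 75025, 121393, 196418, 317811, 514229, 832040, 1346269, 2178309, 3524578, 5702887, 9227465, 14930352, 24157817, 39088169, 63245986, 102334155, 165580141, 267914296, 433494437, 701408733, 1134903170, 1836311903, 2971215073, 4807526976, 7778742049, 12586269025, 20365011074, 32951280099
F(52) = 32951280099


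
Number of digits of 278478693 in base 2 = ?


278478693 in base 2 = 10000100110010011111101100101
Number of digits = 29

29 digits (base 2)


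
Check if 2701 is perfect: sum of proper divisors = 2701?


Proper divisors of 2701: 1, 37, 73
Sum = 1 + 37 + 73 = 111

No, 2701 is not perfect (111 ≠ 2701)


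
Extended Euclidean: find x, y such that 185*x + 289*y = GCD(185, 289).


Tabular extended Euclidean (each row: r = 185*s + 289*t):
r=185, s=1, t=0
r=289, s=0, t=1
q=0: r=185, s=1, t=0   [185*(1) + 289*(0) = 185]
q=1: r=104, s=-1, t=1   [185*(-1) + 289*(1) = 104]
q=1: r=81, s=2, t=-1   [185*(2) + 289*(-1) = 81]
q=1: r=23, s=-3, t=2   [185*(-3) + 289*(2) = 23]
q=3: r=12, s=11, t=-7   [185*(11) + 289*(-7) = 12]
q=1: r=11, s=-14, t=9   [185*(-14) + 289*(9) = 11]
q=1: r=1, s=25, t=-16   [185*(25) + 289*(-16) = 1]
q=11: r=0, s=-289, t=185   [185*(-289) + 289*(185) = 0]
GCD = 1; from the row with r=1: x=25, y=-16
Check: 185*(25) + 289*(-16) = 4625 - 4624 = 1

GCD = 1, x = 25, y = -16


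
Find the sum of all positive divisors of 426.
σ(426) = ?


Divisors of 426: 1, 2, 3, 6, 71, 142, 213, 426
Sum = 1 + 2 + 3 + 6 + 71 + 142 + 213 + 426 = 864

σ(426) = 864


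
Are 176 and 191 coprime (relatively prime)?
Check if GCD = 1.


Euclidean algorithm:
191 = 1 * 176 + 15
176 = 11 * 15 + 11
15 = 1 * 11 + 4
11 = 2 * 4 + 3
4 = 1 * 3 + 1
3 = 3 * 1 + 0
GCD(176, 191) = 1

Yes, coprime (GCD = 1)


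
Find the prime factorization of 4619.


4619 / 31 = 149
149 / 149 = 1
4619 = 31 × 149


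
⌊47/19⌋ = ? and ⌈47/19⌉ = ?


47/19 = 2.4737
floor = 2
ceil = 3

floor = 2, ceil = 3


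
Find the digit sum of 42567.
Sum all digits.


4 + 2 + 5 + 6 + 7 = 24


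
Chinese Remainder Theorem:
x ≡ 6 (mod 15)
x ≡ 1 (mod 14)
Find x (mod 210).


M = 15*14 = 210
M1 = M/15 = 14, M2 = M/14 = 15
M1^(-1) mod 15 = 14, M2^(-1) mod 14 = 1
x = 6*14*14 + 1*15*1 = 1191
1191 mod 210 = 141
Check: 141 mod 15 = 6 ✓, 141 mod 14 = 1 ✓

x ≡ 141 (mod 210)


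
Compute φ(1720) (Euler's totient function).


1720 = 2^3 × 5 × 43
Prime factors: 2, 5, 43
φ(1720) = 1720 × (1-1/2) × (1-1/5) × (1-1/43)
= 1720 × 1/2 × 4/5 × 42/43 = 672

φ(1720) = 672


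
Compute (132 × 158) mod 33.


132 × 158 = 20856
20856 mod 33 = 0


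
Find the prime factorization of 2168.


2168 / 2 = 1084
1084 / 2 = 542
542 / 2 = 271
271 / 271 = 1
2168 = 2^3 × 271


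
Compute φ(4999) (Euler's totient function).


4999 = 4999
Prime factors: 4999
φ(4999) = 4999 × (1-1/4999)
= 4999 × 4998/4999 = 4998

φ(4999) = 4998


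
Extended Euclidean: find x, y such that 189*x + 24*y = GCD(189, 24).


Tabular extended Euclidean (each row: r = 189*s + 24*t):
r=189, s=1, t=0
r=24, s=0, t=1
q=7: r=21, s=1, t=-7   [189*(1) + 24*(-7) = 21]
q=1: r=3, s=-1, t=8   [189*(-1) + 24*(8) = 3]
q=7: r=0, s=8, t=-63   [189*(8) + 24*(-63) = 0]
GCD = 3; from the row with r=3: x=-1, y=8
Check: 189*(-1) + 24*(8) = -189 + 192 = 3

GCD = 3, x = -1, y = 8


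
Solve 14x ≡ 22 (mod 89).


GCD(14, 89) = 1, unique solution
a^(-1) mod 89 = 70
x = 70 * 22 mod 89 = 27

x ≡ 27 (mod 89)


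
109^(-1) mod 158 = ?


Use the extended Euclidean algorithm on (158, 109); each row r = 158*s + 109*t:
r=158, s=1, t=0
r=109, s=0, t=1
q=1: r=49, s=1, t=-1   [158*(1) + 109*(-1) = 49]
q=2: r=11, s=-2, t=3   [158*(-2) + 109*(3) = 11]
q=4: r=5, s=9, t=-13   [158*(9) + 109*(-13) = 5]
q=2: r=1, s=-20, t=29   [158*(-20) + 109*(29) = 1]
q=5: r=0, s=109, t=-158   [158*(109) + 109*(-158) = 0]
GCD = 1 with t = 29, so 109*(29) ≡ 1 (mod 158)
Inverse = 29 mod 158 = 29
Check: 109 * 29 = 3161 ≡ 1 (mod 158)

109^(-1) ≡ 29 (mod 158)


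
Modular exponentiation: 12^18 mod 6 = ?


12^1 mod 6 = 0
12^2 mod 6 = 0
12^3 mod 6 = 0
12^4 mod 6 = 0
12^5 mod 6 = 0
12^6 mod 6 = 0
12^7 mod 6 = 0
12^8 mod 6 = 0
12^9 mod 6 = 0
12^10 mod 6 = 0
12^11 mod 6 = 0
12^12 mod 6 = 0
12^13 mod 6 = 0
12^14 mod 6 = 0
12^15 mod 6 = 0
12^16 mod 6 = 0
12^17 mod 6 = 0
12^18 mod 6 = 0


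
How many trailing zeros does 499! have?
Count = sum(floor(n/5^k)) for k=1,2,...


floor(499/5) = 99
floor(499/25) = 19
floor(499/125) = 3
Total = 121

121 trailing zeros


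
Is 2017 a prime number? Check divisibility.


Check divisors up to sqrt(2017) = 44.9110
No divisors found.
2017 is prime.

Yes, 2017 is prime


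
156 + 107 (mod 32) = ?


156 + 107 = 263
263 mod 32 = 7


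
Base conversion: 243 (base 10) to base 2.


243 (base 10) = 243 (decimal)
243 (decimal) = 11110011 (base 2)


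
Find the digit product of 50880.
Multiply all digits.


5 × 0 × 8 × 8 × 0 = 0


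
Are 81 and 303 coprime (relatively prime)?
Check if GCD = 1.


Euclidean algorithm:
303 = 3 * 81 + 60
81 = 1 * 60 + 21
60 = 2 * 21 + 18
21 = 1 * 18 + 3
18 = 6 * 3 + 0
GCD(81, 303) = 3

No, not coprime (GCD = 3)


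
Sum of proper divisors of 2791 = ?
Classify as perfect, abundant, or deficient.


Proper divisors: 1
Sum = 1 = 1
1 < 2791 → deficient

s(2791) = 1 (deficient)


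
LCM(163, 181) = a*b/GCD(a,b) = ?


GCD(163, 181) = 1
LCM = 163*181/1 = 29503/1 = 29503

LCM = 29503


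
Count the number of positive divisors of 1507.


1507 = 11^1 × 137^1
d(1507) = (1+1) × (1+1) = 4

4 divisors


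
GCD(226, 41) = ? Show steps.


226 = 5 * 41 + 21
41 = 1 * 21 + 20
21 = 1 * 20 + 1
20 = 20 * 1 + 0
GCD = 1


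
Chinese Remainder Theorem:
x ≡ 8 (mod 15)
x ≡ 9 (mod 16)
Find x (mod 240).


M = 15*16 = 240
M1 = M/15 = 16, M2 = M/16 = 15
M1^(-1) mod 15 = 1, M2^(-1) mod 16 = 15
x = 8*16*1 + 9*15*15 = 2153
2153 mod 240 = 233
Check: 233 mod 15 = 8 ✓, 233 mod 16 = 9 ✓

x ≡ 233 (mod 240)


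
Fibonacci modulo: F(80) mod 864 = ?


F(k) mod 864 for k=1..80:
1, 1, 2, 3, 5, 8, 13, 21, 34, 55, 89, 144, 233, 377, 610, 123, 733, 856, 725, 717, 578, 431, 145, 576, 721, 433, 290, 723, 149, 8, 157, 165, 322, 487, 809, 432, 377, 809, 322, 267, 589, 856, 581, 573, 290, 863, 289, 288, 577, 1, 578, 579, 293, 8, 301, 309, 610, 55, 665, 720, 521, 377, 34, 411, 445, 856, 437, 429, 2, 431, 433, 0, 433, 433, 2, 435, 437, 8, 445, 453
F(80) mod 864 = 453


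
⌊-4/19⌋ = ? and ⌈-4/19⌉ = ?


-4/19 = -0.2105
floor = -1
ceil = 0

floor = -1, ceil = 0


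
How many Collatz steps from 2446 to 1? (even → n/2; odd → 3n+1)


2446 → 1223 → 3670 → 1835 → 5506 → 2753 → 8260 → 4130 → 2065 → 6196 → 3098 → 1549 → 4648 → 2324 → 1162 → 581 → 1744 → 872 → 436 → 218 → 109 → 328 → 164 → 82 → 41 → 124 → 62 → 31 → 94 → 47 → 142 → 71 → 214 → 107 → 322 → 161 → 484 → 242 → 121 → 364 → 182 → 91 → 274 → 137 → 412 → 206 → 103 → 310 → 155 → 466 → 233 → 700 → 350 → 175 → 526 → 263 → 790 → 395 → 1186 → 593 → 1780 → 890 → 445 → 1336 → 668 → 334 → 167 → 502 → 251 → 754 → 377 → 1132 → 566 → 283 → 850 → 425 → 1276 → 638 → 319 → 958 → 479 → 1438 → 719 → 2158 → 1079 → 3238 → 1619 → 4858 → 2429 → 7288 → 3644 → 1822 → 911 → 2734 → 1367 → 4102 → 2051 → 6154 → 3077 → 9232 → 4616 → 2308 → 1154 → 577 → 1732 → 866 → 433 → 1300 → 650 → 325 → 976 → 488 → 244 → 122 → 61 → 184 → 92 → 46 → 23 → 70 → 35 → 106 → 53 → 160 → 80 → 40 → 20 → 10 → 5 → 16 → 8 → 4 → 2 → 1
Total steps = 133

133 steps


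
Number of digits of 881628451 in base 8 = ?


881628451 in base 8 = 6443112443
Number of digits = 10

10 digits (base 8)


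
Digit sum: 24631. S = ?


2 + 4 + 6 + 3 + 1 = 16


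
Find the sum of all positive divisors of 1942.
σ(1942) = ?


Divisors of 1942: 1, 2, 971, 1942
Sum = 1 + 2 + 971 + 1942 = 2916

σ(1942) = 2916


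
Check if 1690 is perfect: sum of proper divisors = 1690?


Proper divisors of 1690: 1, 2, 5, 10, 13, 26, 65, 130, 169, 338, 845
Sum = 1 + 2 + 5 + 10 + 13 + 26 + 65 + 130 + 169 + 338 + 845 = 1604

No, 1690 is not perfect (1604 ≠ 1690)


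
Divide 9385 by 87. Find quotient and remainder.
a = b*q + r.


9385 = 87 * 107 + 76
Check: 9309 + 76 = 9385

q = 107, r = 76


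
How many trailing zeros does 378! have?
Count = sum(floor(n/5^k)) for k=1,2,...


floor(378/5) = 75
floor(378/25) = 15
floor(378/125) = 3
Total = 93

93 trailing zeros


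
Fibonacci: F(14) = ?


Sequence: 1, 1, 2, 3, 5, 8, 13, 21, 34, 55, 89, 144, 233, 377
F(14) = 377


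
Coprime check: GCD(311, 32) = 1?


Euclidean algorithm:
311 = 9 * 32 + 23
32 = 1 * 23 + 9
23 = 2 * 9 + 5
9 = 1 * 5 + 4
5 = 1 * 4 + 1
4 = 4 * 1 + 0
GCD(311, 32) = 1

Yes, coprime (GCD = 1)


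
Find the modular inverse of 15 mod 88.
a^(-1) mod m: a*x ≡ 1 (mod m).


Use the extended Euclidean algorithm on (88, 15); each row r = 88*s + 15*t:
r=88, s=1, t=0
r=15, s=0, t=1
q=5: r=13, s=1, t=-5   [88*(1) + 15*(-5) = 13]
q=1: r=2, s=-1, t=6   [88*(-1) + 15*(6) = 2]
q=6: r=1, s=7, t=-41   [88*(7) + 15*(-41) = 1]
q=2: r=0, s=-15, t=88   [88*(-15) + 15*(88) = 0]
GCD = 1 with t = -41, so 15*(-41) ≡ 1 (mod 88)
Inverse = -41 mod 88 = 47
Check: 15 * 47 = 705 ≡ 1 (mod 88)

15^(-1) ≡ 47 (mod 88)


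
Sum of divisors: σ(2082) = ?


Divisors of 2082: 1, 2, 3, 6, 347, 694, 1041, 2082
Sum = 1 + 2 + 3 + 6 + 347 + 694 + 1041 + 2082 = 4176

σ(2082) = 4176


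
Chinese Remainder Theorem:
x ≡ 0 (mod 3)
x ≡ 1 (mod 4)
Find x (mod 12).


M = 3*4 = 12
M1 = M/3 = 4, M2 = M/4 = 3
M1^(-1) mod 3 = 1, M2^(-1) mod 4 = 3
x = 0*4*1 + 1*3*3 = 9
9 mod 12 = 9
Check: 9 mod 3 = 0 ✓, 9 mod 4 = 1 ✓

x ≡ 9 (mod 12)


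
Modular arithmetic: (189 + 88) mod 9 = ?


189 + 88 = 277
277 mod 9 = 7


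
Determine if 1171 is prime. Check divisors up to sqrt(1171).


Check divisors up to sqrt(1171) = 34.2199
No divisors found.
1171 is prime.

Yes, 1171 is prime


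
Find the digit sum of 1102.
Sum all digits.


1 + 1 + 0 + 2 = 4


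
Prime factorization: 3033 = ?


3033 / 3 = 1011
1011 / 3 = 337
337 / 337 = 1
3033 = 3^2 × 337


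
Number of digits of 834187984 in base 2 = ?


834187984 in base 2 = 110001101110001011001011010000
Number of digits = 30

30 digits (base 2)


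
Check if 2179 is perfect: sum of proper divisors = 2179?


Proper divisors of 2179: 1
Sum = 1 = 1

No, 2179 is not perfect (1 ≠ 2179)


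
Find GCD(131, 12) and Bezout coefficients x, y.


Tabular extended Euclidean (each row: r = 131*s + 12*t):
r=131, s=1, t=0
r=12, s=0, t=1
q=10: r=11, s=1, t=-10   [131*(1) + 12*(-10) = 11]
q=1: r=1, s=-1, t=11   [131*(-1) + 12*(11) = 1]
q=11: r=0, s=12, t=-131   [131*(12) + 12*(-131) = 0]
GCD = 1; from the row with r=1: x=-1, y=11
Check: 131*(-1) + 12*(11) = -131 + 132 = 1

GCD = 1, x = -1, y = 11


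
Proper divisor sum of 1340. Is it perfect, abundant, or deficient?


Proper divisors: 1, 2, 4, 5, 10, 20, 67, 134, 268, 335, 670
Sum = 1 + 2 + 4 + 5 + 10 + 20 + 67 + 134 + 268 + 335 + 670 = 1516
1516 > 1340 → abundant

s(1340) = 1516 (abundant)


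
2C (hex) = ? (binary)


2C (base 16) = 44 (decimal)
44 (decimal) = 101100 (base 2)


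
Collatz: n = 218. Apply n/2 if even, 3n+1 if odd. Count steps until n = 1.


218 → 109 → 328 → 164 → 82 → 41 → 124 → 62 → 31 → 94 → 47 → 142 → 71 → 214 → 107 → 322 → 161 → 484 → 242 → 121 → 364 → 182 → 91 → 274 → 137 → 412 → 206 → 103 → 310 → 155 → 466 → 233 → 700 → 350 → 175 → 526 → 263 → 790 → 395 → 1186 → 593 → 1780 → 890 → 445 → 1336 → 668 → 334 → 167 → 502 → 251 → 754 → 377 → 1132 → 566 → 283 → 850 → 425 → 1276 → 638 → 319 → 958 → 479 → 1438 → 719 → 2158 → 1079 → 3238 → 1619 → 4858 → 2429 → 7288 → 3644 → 1822 → 911 → 2734 → 1367 → 4102 → 2051 → 6154 → 3077 → 9232 → 4616 → 2308 → 1154 → 577 → 1732 → 866 → 433 → 1300 → 650 → 325 → 976 → 488 → 244 → 122 → 61 → 184 → 92 → 46 → 23 → 70 → 35 → 106 → 53 → 160 → 80 → 40 → 20 → 10 → 5 → 16 → 8 → 4 → 2 → 1
Total steps = 114

114 steps


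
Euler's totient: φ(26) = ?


26 = 2 × 13
Prime factors: 2, 13
φ(26) = 26 × (1-1/2) × (1-1/13)
= 26 × 1/2 × 12/13 = 12

φ(26) = 12


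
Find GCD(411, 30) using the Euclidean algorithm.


411 = 13 * 30 + 21
30 = 1 * 21 + 9
21 = 2 * 9 + 3
9 = 3 * 3 + 0
GCD = 3


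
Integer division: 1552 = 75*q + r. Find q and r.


1552 = 75 * 20 + 52
Check: 1500 + 52 = 1552

q = 20, r = 52


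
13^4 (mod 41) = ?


13^1 mod 41 = 13
13^2 mod 41 = 5
13^3 mod 41 = 24
13^4 mod 41 = 25


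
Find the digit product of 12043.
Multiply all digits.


1 × 2 × 0 × 4 × 3 = 0


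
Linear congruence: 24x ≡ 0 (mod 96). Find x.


GCD(24, 96) = 24 divides 0
Divide: 1x ≡ 0 (mod 4)
x ≡ 0 (mod 4)


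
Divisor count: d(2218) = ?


2218 = 2^1 × 1109^1
d(2218) = (1+1) × (1+1) = 4

4 divisors


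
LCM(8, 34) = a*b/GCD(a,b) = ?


GCD(8, 34) = 2
LCM = 8*34/2 = 272/2 = 136

LCM = 136


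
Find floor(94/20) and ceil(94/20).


94/20 = 4.7000
floor = 4
ceil = 5

floor = 4, ceil = 5


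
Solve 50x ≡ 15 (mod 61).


GCD(50, 61) = 1, unique solution
a^(-1) mod 61 = 11
x = 11 * 15 mod 61 = 43

x ≡ 43 (mod 61)


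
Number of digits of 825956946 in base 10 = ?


825956946 has 9 digits in base 10
floor(log10(825956946)) + 1 = floor(8.9170) + 1 = 9

9 digits (base 10)


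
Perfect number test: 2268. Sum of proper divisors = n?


Proper divisors of 2268: 1, 2, 3, 4, 6, 7, 9, 12, 14, 18, 21, 27, 28, 36, 42, 54, 63, 81, 84, 108, 126, 162, 189, 252, 324, 378, 567, 756, 1134
Sum = 1 + 2 + 3 + 4 + 6 + 7 + 9 + 12 + 14 + 18 + 21 + 27 + 28 + 36 + 42 + 54 + 63 + 81 + 84 + 108 + 126 + 162 + 189 + 252 + 324 + 378 + 567 + 756 + 1134 = 4508

No, 2268 is not perfect (4508 ≠ 2268)


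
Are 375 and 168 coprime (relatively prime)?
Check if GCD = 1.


Euclidean algorithm:
375 = 2 * 168 + 39
168 = 4 * 39 + 12
39 = 3 * 12 + 3
12 = 4 * 3 + 0
GCD(375, 168) = 3

No, not coprime (GCD = 3)


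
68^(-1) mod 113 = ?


Use the extended Euclidean algorithm on (113, 68); each row r = 113*s + 68*t:
r=113, s=1, t=0
r=68, s=0, t=1
q=1: r=45, s=1, t=-1   [113*(1) + 68*(-1) = 45]
q=1: r=23, s=-1, t=2   [113*(-1) + 68*(2) = 23]
q=1: r=22, s=2, t=-3   [113*(2) + 68*(-3) = 22]
q=1: r=1, s=-3, t=5   [113*(-3) + 68*(5) = 1]
q=22: r=0, s=68, t=-113   [113*(68) + 68*(-113) = 0]
GCD = 1 with t = 5, so 68*(5) ≡ 1 (mod 113)
Inverse = 5 mod 113 = 5
Check: 68 * 5 = 340 ≡ 1 (mod 113)

68^(-1) ≡ 5 (mod 113)


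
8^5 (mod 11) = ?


8^1 mod 11 = 8
8^2 mod 11 = 9
8^3 mod 11 = 6
8^4 mod 11 = 4
8^5 mod 11 = 10


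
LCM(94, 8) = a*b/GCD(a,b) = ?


GCD(94, 8) = 2
LCM = 94*8/2 = 752/2 = 376

LCM = 376


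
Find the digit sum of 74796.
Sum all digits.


7 + 4 + 7 + 9 + 6 = 33


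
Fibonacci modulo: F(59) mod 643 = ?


F(k) mod 643 for k=1..59:
1, 1, 2, 3, 5, 8, 13, 21, 34, 55, 89, 144, 233, 377, 610, 344, 311, 12, 323, 335, 15, 350, 365, 72, 437, 509, 303, 169, 472, 641, 470, 468, 295, 120, 415, 535, 307, 199, 506, 62, 568, 630, 555, 542, 454, 353, 164, 517, 38, 555, 593, 505, 455, 317, 129, 446, 575, 378, 310
F(59) mod 643 = 310


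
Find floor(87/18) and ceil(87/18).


87/18 = 4.8333
floor = 4
ceil = 5

floor = 4, ceil = 5


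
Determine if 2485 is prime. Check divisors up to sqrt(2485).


2485 / 5 = 497 (exact division)
2485 is NOT prime.

No, 2485 is not prime


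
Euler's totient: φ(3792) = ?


3792 = 2^4 × 3 × 79
Prime factors: 2, 3, 79
φ(3792) = 3792 × (1-1/2) × (1-1/3) × (1-1/79)
= 3792 × 1/2 × 2/3 × 78/79 = 1248

φ(3792) = 1248


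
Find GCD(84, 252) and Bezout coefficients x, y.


Tabular extended Euclidean (each row: r = 84*s + 252*t):
r=84, s=1, t=0
r=252, s=0, t=1
q=0: r=84, s=1, t=0   [84*(1) + 252*(0) = 84]
q=3: r=0, s=-3, t=1   [84*(-3) + 252*(1) = 0]
GCD = 84; from the row with r=84: x=1, y=0
Check: 84*(1) + 252*(0) = 84 + 0 = 84

GCD = 84, x = 1, y = 0


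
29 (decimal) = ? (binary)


29 (base 10) = 29 (decimal)
29 (decimal) = 11101 (base 2)


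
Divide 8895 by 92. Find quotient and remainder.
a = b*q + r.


8895 = 92 * 96 + 63
Check: 8832 + 63 = 8895

q = 96, r = 63


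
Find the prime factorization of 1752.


1752 / 2 = 876
876 / 2 = 438
438 / 2 = 219
219 / 3 = 73
73 / 73 = 1
1752 = 2^3 × 3 × 73


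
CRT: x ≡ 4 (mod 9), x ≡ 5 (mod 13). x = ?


M = 9*13 = 117
M1 = M/9 = 13, M2 = M/13 = 9
M1^(-1) mod 9 = 7, M2^(-1) mod 13 = 3
x = 4*13*7 + 5*9*3 = 499
499 mod 117 = 31
Check: 31 mod 9 = 4 ✓, 31 mod 13 = 5 ✓

x ≡ 31 (mod 117)


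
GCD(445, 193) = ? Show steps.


445 = 2 * 193 + 59
193 = 3 * 59 + 16
59 = 3 * 16 + 11
16 = 1 * 11 + 5
11 = 2 * 5 + 1
5 = 5 * 1 + 0
GCD = 1


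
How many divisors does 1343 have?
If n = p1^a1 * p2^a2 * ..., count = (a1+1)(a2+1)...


1343 = 17^1 × 79^1
d(1343) = (1+1) × (1+1) = 4

4 divisors


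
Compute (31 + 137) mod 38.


31 + 137 = 168
168 mod 38 = 16


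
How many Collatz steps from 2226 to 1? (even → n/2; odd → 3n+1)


2226 → 1113 → 3340 → 1670 → 835 → 2506 → 1253 → 3760 → 1880 → 940 → 470 → 235 → 706 → 353 → 1060 → 530 → 265 → 796 → 398 → 199 → 598 → 299 → 898 → 449 → 1348 → 674 → 337 → 1012 → 506 → 253 → 760 → 380 → 190 → 95 → 286 → 143 → 430 → 215 → 646 → 323 → 970 → 485 → 1456 → 728 → 364 → 182 → 91 → 274 → 137 → 412 → 206 → 103 → 310 → 155 → 466 → 233 → 700 → 350 → 175 → 526 → 263 → 790 → 395 → 1186 → 593 → 1780 → 890 → 445 → 1336 → 668 → 334 → 167 → 502 → 251 → 754 → 377 → 1132 → 566 → 283 → 850 → 425 → 1276 → 638 → 319 → 958 → 479 → 1438 → 719 → 2158 → 1079 → 3238 → 1619 → 4858 → 2429 → 7288 → 3644 → 1822 → 911 → 2734 → 1367 → 4102 → 2051 → 6154 → 3077 → 9232 → 4616 → 2308 → 1154 → 577 → 1732 → 866 → 433 → 1300 → 650 → 325 → 976 → 488 → 244 → 122 → 61 → 184 → 92 → 46 → 23 → 70 → 35 → 106 → 53 → 160 → 80 → 40 → 20 → 10 → 5 → 16 → 8 → 4 → 2 → 1
Total steps = 138

138 steps


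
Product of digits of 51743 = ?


5 × 1 × 7 × 4 × 3 = 420


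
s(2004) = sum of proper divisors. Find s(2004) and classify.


Proper divisors: 1, 2, 3, 4, 6, 12, 167, 334, 501, 668, 1002
Sum = 1 + 2 + 3 + 4 + 6 + 12 + 167 + 334 + 501 + 668 + 1002 = 2700
2700 > 2004 → abundant

s(2004) = 2700 (abundant)


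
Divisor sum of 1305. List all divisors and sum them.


Divisors of 1305: 1, 3, 5, 9, 15, 29, 45, 87, 145, 261, 435, 1305
Sum = 1 + 3 + 5 + 9 + 15 + 29 + 45 + 87 + 145 + 261 + 435 + 1305 = 2340

σ(1305) = 2340


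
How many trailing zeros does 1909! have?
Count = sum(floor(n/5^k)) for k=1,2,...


floor(1909/5) = 381
floor(1909/25) = 76
floor(1909/125) = 15
floor(1909/625) = 3
Total = 475

475 trailing zeros


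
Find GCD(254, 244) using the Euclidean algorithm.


254 = 1 * 244 + 10
244 = 24 * 10 + 4
10 = 2 * 4 + 2
4 = 2 * 2 + 0
GCD = 2


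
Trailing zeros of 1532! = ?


floor(1532/5) = 306
floor(1532/25) = 61
floor(1532/125) = 12
floor(1532/625) = 2
Total = 381

381 trailing zeros


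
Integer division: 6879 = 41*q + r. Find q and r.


6879 = 41 * 167 + 32
Check: 6847 + 32 = 6879

q = 167, r = 32


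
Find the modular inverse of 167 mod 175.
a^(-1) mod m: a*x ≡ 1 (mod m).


Use the extended Euclidean algorithm on (175, 167); each row r = 175*s + 167*t:
r=175, s=1, t=0
r=167, s=0, t=1
q=1: r=8, s=1, t=-1   [175*(1) + 167*(-1) = 8]
q=20: r=7, s=-20, t=21   [175*(-20) + 167*(21) = 7]
q=1: r=1, s=21, t=-22   [175*(21) + 167*(-22) = 1]
q=7: r=0, s=-167, t=175   [175*(-167) + 167*(175) = 0]
GCD = 1 with t = -22, so 167*(-22) ≡ 1 (mod 175)
Inverse = -22 mod 175 = 153
Check: 167 * 153 = 25551 ≡ 1 (mod 175)

167^(-1) ≡ 153 (mod 175)


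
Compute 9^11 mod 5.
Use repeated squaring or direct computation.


9^1 mod 5 = 4
9^2 mod 5 = 1
9^3 mod 5 = 4
9^4 mod 5 = 1
9^5 mod 5 = 4
9^6 mod 5 = 1
9^7 mod 5 = 4
9^8 mod 5 = 1
9^9 mod 5 = 4
9^10 mod 5 = 1
9^11 mod 5 = 4


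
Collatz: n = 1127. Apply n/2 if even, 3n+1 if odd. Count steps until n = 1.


1127 → 3382 → 1691 → 5074 → 2537 → 7612 → 3806 → 1903 → 5710 → 2855 → 8566 → 4283 → 12850 → 6425 → 19276 → 9638 → 4819 → 14458 → 7229 → 21688 → 10844 → 5422 → 2711 → 8134 → 4067 → 12202 → 6101 → 18304 → 9152 → 4576 → 2288 → 1144 → 572 → 286 → 143 → 430 → 215 → 646 → 323 → 970 → 485 → 1456 → 728 → 364 → 182 → 91 → 274 → 137 → 412 → 206 → 103 → 310 → 155 → 466 → 233 → 700 → 350 → 175 → 526 → 263 → 790 → 395 → 1186 → 593 → 1780 → 890 → 445 → 1336 → 668 → 334 → 167 → 502 → 251 → 754 → 377 → 1132 → 566 → 283 → 850 → 425 → 1276 → 638 → 319 → 958 → 479 → 1438 → 719 → 2158 → 1079 → 3238 → 1619 → 4858 → 2429 → 7288 → 3644 → 1822 → 911 → 2734 → 1367 → 4102 → 2051 → 6154 → 3077 → 9232 → 4616 → 2308 → 1154 → 577 → 1732 → 866 → 433 → 1300 → 650 → 325 → 976 → 488 → 244 → 122 → 61 → 184 → 92 → 46 → 23 → 70 → 35 → 106 → 53 → 160 → 80 → 40 → 20 → 10 → 5 → 16 → 8 → 4 → 2 → 1
Total steps = 137

137 steps


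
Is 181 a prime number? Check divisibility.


Check divisors up to sqrt(181) = 13.4536
No divisors found.
181 is prime.

Yes, 181 is prime


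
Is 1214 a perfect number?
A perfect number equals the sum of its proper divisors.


Proper divisors of 1214: 1, 2, 607
Sum = 1 + 2 + 607 = 610

No, 1214 is not perfect (610 ≠ 1214)


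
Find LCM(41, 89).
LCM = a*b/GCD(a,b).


GCD(41, 89) = 1
LCM = 41*89/1 = 3649/1 = 3649

LCM = 3649


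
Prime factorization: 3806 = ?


3806 / 2 = 1903
1903 / 11 = 173
173 / 173 = 1
3806 = 2 × 11 × 173


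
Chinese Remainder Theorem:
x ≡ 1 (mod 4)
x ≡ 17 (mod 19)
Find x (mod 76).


M = 4*19 = 76
M1 = M/4 = 19, M2 = M/19 = 4
M1^(-1) mod 4 = 3, M2^(-1) mod 19 = 5
x = 1*19*3 + 17*4*5 = 397
397 mod 76 = 17
Check: 17 mod 4 = 1 ✓, 17 mod 19 = 17 ✓

x ≡ 17 (mod 76)


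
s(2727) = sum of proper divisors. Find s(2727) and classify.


Proper divisors: 1, 3, 9, 27, 101, 303, 909
Sum = 1 + 3 + 9 + 27 + 101 + 303 + 909 = 1353
1353 < 2727 → deficient

s(2727) = 1353 (deficient)


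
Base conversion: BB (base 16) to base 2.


BB (base 16) = 187 (decimal)
187 (decimal) = 10111011 (base 2)


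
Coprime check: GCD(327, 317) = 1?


Euclidean algorithm:
327 = 1 * 317 + 10
317 = 31 * 10 + 7
10 = 1 * 7 + 3
7 = 2 * 3 + 1
3 = 3 * 1 + 0
GCD(327, 317) = 1

Yes, coprime (GCD = 1)


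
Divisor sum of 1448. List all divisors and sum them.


Divisors of 1448: 1, 2, 4, 8, 181, 362, 724, 1448
Sum = 1 + 2 + 4 + 8 + 181 + 362 + 724 + 1448 = 2730

σ(1448) = 2730


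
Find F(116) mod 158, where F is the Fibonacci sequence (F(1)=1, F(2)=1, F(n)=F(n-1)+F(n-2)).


F(k) mod 158 for k=1..116:
1, 1, 2, 3, 5, 8, 13, 21, 34, 55, 89, 144, 75, 61, 136, 39, 17, 56, 73, 129, 44, 15, 59, 74, 133, 49, 24, 73, 97, 12, 109, 121, 72, 35, 107, 142, 91, 75, 8, 83, 91, 16, 107, 123, 72, 37, 109, 146, 97, 85, 24, 109, 133, 84, 59, 143, 44, 29, 73, 102, 17, 119, 136, 97, 75, 14, 89, 103, 34, 137, 13, 150, 5, 155, 2, 157, 1, 0, 1, 1, 2, 3, 5, 8, 13, 21, 34, 55, 89, 144, 75, 61, 136, 39, 17, 56, 73, 129, 44, 15, 59, 74, 133, 49, 24, 73, 97, 12, 109, 121, 72, 35, 107, 142, 91, 75
F(116) mod 158 = 75


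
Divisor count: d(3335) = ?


3335 = 5^1 × 23^1 × 29^1
d(3335) = (1+1) × (1+1) × (1+1) = 8

8 divisors


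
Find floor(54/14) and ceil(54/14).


54/14 = 3.8571
floor = 3
ceil = 4

floor = 3, ceil = 4


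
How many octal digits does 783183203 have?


783183203 in base 8 = 5653466543
Number of digits = 10

10 digits (base 8)


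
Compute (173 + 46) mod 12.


173 + 46 = 219
219 mod 12 = 3


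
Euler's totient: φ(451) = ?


451 = 11 × 41
Prime factors: 11, 41
φ(451) = 451 × (1-1/11) × (1-1/41)
= 451 × 10/11 × 40/41 = 400

φ(451) = 400


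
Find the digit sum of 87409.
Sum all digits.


8 + 7 + 4 + 0 + 9 = 28


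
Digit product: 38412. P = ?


3 × 8 × 4 × 1 × 2 = 192


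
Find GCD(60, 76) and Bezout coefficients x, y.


Tabular extended Euclidean (each row: r = 60*s + 76*t):
r=60, s=1, t=0
r=76, s=0, t=1
q=0: r=60, s=1, t=0   [60*(1) + 76*(0) = 60]
q=1: r=16, s=-1, t=1   [60*(-1) + 76*(1) = 16]
q=3: r=12, s=4, t=-3   [60*(4) + 76*(-3) = 12]
q=1: r=4, s=-5, t=4   [60*(-5) + 76*(4) = 4]
q=3: r=0, s=19, t=-15   [60*(19) + 76*(-15) = 0]
GCD = 4; from the row with r=4: x=-5, y=4
Check: 60*(-5) + 76*(4) = -300 + 304 = 4

GCD = 4, x = -5, y = 4


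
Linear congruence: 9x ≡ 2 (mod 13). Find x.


GCD(9, 13) = 1, unique solution
a^(-1) mod 13 = 3
x = 3 * 2 mod 13 = 6

x ≡ 6 (mod 13)


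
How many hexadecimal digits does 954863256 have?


954863256 in base 16 = 38EA0E98
Number of digits = 8

8 digits (base 16)


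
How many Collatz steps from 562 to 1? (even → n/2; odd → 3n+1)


562 → 281 → 844 → 422 → 211 → 634 → 317 → 952 → 476 → 238 → 119 → 358 → 179 → 538 → 269 → 808 → 404 → 202 → 101 → 304 → 152 → 76 → 38 → 19 → 58 → 29 → 88 → 44 → 22 → 11 → 34 → 17 → 52 → 26 → 13 → 40 → 20 → 10 → 5 → 16 → 8 → 4 → 2 → 1
Total steps = 43

43 steps
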